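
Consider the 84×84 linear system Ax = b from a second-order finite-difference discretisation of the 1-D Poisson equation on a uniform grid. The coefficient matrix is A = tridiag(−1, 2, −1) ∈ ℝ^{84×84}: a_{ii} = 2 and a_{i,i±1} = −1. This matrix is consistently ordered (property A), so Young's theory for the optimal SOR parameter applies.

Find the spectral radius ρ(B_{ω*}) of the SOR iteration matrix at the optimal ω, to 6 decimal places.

[ρ_J] n=84: ρ(B_J) = cos(π/(n+1)) = cos(π/85) = 0.999317.
√(1−ρ_J²) simplifies to sin(π/85) = 0.0369515.
ω* = 2 / (1 + 0.0369515) = 2 / 1.0369515 ≈ 1.928731.
ρ(B_{ω*}) = ω*−1 = 0.928731

ρ_SOR = 0.928731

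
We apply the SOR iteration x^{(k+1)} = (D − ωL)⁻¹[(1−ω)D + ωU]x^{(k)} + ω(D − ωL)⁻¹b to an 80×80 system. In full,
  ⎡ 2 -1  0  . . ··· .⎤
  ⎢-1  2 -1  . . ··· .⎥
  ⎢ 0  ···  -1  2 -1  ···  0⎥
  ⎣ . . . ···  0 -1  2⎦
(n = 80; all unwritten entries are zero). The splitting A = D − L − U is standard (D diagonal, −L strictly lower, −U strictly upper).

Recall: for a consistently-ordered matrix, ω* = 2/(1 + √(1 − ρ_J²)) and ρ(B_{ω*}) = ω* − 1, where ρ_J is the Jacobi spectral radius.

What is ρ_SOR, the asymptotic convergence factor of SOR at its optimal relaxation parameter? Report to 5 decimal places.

ρ_SOR = 0.92534

[ρ_J] n=80: ρ(B_J) = cos(π/(n+1)) = cos(π/81) = 0.99925.
1 − cos²(π/81) = sin²(π/81) ⇒ √(1−ρ_J²) = sin(π/81) = 0.038775.
[ω*] 2 ÷ (1 + 0.038775) = 2 ÷ 1.038775 = 1.92534.
Hence ρ(B_{ω*}) = 1.92534 − 1 = 0.92534.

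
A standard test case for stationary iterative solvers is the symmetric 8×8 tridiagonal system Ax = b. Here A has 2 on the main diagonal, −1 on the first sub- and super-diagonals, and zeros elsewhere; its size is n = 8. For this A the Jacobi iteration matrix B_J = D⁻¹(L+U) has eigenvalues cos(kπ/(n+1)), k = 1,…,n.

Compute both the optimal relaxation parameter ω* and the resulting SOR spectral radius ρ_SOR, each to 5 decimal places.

ρ_J = max_k |cos(kπ/9)| = cos(π/9) = 0.93969
root = sin(π/9) = 0.342020  (since 1−cos² = sin²).
Young: ω* = 2/(1+√(1−ρ_J²)) = 2/(1+0.342020) = 2/1.342020 = 1.49029.
ρ_SOR = ω* − 1 = 1.49029 − 1 = 0.49029.

ω* = 1.49029, ρ_SOR = 0.49029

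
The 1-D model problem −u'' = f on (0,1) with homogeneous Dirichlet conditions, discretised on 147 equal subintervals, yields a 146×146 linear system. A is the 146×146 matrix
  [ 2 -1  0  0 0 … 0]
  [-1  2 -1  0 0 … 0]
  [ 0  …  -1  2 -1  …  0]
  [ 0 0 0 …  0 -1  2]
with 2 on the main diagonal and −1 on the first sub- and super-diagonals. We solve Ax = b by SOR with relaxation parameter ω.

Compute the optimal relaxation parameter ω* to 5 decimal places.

ω* = 1.95815

spectrum of D⁻¹(L+U) = {cos(kπ/147) : 1≤k≤146}; ρ_J = cos(π/147) = 0.99977.
root = sin(π/147) = 0.021370  (since 1−cos² = sin²).
ω* = 2 / (1 + 0.021370) = 2 / 1.021370 ≈ 1.95815.
At ω = 1.95815 every |λ(B_ω)| = ω−1, so ρ_SOR = 0.95815.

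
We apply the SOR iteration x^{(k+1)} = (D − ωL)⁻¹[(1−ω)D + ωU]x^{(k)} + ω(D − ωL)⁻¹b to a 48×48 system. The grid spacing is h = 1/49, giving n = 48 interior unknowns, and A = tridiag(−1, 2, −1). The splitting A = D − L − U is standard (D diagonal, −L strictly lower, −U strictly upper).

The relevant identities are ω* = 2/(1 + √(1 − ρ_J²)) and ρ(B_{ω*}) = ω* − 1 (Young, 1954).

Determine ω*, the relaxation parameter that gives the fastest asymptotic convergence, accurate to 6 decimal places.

ω* = 1.879575

ρ_J = max_k |cos(kπ/49)| = cos(π/49) = 0.997945
1 − cos²(π/49) = sin²(π/49) ⇒ √(1−ρ_J²) = sin(π/49) = 0.0640702.
[ω*] 2 ÷ (1 + 0.0640702) = 2 ÷ 1.0640702 = 1.879575.
Hence ρ(B_{ω*}) = 1.879575 − 1 = 0.879575.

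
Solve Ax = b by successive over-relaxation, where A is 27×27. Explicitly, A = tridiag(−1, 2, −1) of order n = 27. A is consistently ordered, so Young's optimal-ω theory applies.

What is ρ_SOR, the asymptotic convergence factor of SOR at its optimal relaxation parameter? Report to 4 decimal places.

With n=27, ρ(Jacobi) = cos(π/28) = 0.9937.
1 − cos²(π/28) = sin²(π/28) ⇒ √(1−ρ_J²) = sin(π/28) = 0.11196.
ω* = 2/(1 + 0.11196) = 2/1.11196 = 1.7986.
ρ_SOR = ω* − 1 ≈ 0.7986.

ρ_SOR = 0.7986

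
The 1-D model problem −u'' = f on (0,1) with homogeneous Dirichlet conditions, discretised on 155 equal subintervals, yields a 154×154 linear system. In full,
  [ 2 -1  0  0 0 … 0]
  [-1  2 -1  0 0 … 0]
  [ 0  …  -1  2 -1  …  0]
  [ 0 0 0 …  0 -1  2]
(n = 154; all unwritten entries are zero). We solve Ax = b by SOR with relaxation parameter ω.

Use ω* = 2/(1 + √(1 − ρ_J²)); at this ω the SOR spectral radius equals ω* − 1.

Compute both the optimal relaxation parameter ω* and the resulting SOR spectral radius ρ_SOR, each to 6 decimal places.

B_J for the 154×154 system has eigenvalues cos(kπ/155); ρ_J = cos(π/155) = 0.999795.
1 − cos²(π/155) = sin²(π/155) ⇒ √(1−ρ_J²) = sin(π/155) = 0.0202670.
[ω*] 2 ÷ (1 + 0.0202670) = 2 ÷ 1.0202670 = 1.960271.
ρ(B_{ω*}) = ω*−1 = 0.960271

ω* = 1.960271, ρ_SOR = 0.960271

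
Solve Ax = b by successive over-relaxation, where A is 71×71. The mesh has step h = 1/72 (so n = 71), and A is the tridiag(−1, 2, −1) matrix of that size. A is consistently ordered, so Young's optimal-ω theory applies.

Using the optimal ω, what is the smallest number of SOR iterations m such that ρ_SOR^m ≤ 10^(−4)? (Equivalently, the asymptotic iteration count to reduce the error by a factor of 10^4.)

m = 106

spectrum of D⁻¹(L+U) = {cos(kπ/72) : 1≤k≤71}; ρ_J = cos(π/72) = 0.9990482.
√(1−ρ_J²) simplifies to sin(π/72) = 0.0436194.
Then 2/(1+√(1−ρ_J²)) = 2/(1+0.0436194); ω* = 2/1.0436194 = 1.9164075.
Hence ρ(B_{ω*}) = 1.9164075 − 1 = 0.9164075.
Need (0.9164075)^m ≤ 10^(−4): m ≥ 4·ln10/|ln 0.9164075| = 9.21034/0.0872941 = 105.509 ⇒ m = 106.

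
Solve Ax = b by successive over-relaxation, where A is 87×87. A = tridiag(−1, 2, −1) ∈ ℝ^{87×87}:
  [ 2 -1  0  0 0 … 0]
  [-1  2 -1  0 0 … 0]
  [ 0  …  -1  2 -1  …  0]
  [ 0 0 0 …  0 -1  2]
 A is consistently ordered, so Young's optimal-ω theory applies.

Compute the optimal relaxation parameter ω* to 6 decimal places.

ω* = 1.931075

spectrum of D⁻¹(L+U) = {cos(kπ/88) : 1≤k≤87}; ρ_J = cos(π/88) = 0.999363.
√(1 − cos²(π/88)) = sin(π/88) ≈ 0.0356923.
ω* = 2/(1 + 0.0356923) = 2/1.0356923 = 1.931075.
ρ_SOR = ω* − 1 ≈ 0.931075.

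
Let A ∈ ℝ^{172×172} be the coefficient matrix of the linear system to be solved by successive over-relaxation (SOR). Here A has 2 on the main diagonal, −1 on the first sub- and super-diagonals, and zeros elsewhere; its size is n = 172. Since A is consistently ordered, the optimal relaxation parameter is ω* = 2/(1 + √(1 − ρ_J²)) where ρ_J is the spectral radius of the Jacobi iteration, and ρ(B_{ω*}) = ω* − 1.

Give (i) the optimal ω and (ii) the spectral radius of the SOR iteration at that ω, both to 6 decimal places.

With n=172, ρ(Jacobi) = cos(π/173) = 0.999835.
√(1−ρ_J²) simplifies to sin(π/173) = 0.0181585.
ω* = 2/(1 + 0.0181585) = 2/1.0181585 = 1.964331.
and ρ(B_{ω*}) = 1.964331 − 1 = 0.964331.

ω* = 1.964331, ρ_SOR = 0.964331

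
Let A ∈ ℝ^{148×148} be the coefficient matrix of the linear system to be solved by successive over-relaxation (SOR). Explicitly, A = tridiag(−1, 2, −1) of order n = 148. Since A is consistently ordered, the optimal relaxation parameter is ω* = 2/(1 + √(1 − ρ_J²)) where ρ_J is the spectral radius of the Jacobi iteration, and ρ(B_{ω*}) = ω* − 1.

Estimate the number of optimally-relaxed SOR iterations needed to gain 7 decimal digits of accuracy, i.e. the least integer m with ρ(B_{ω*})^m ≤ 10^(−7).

[ρ_J] n=148: ρ(B_J) = cos(π/(n+1)) = cos(π/149) = 0.9997777.
√(1−ρ_J²) simplifies to sin(π/149) = 0.0210830.
Then 2/(1+√(1−ρ_J²)) = 2/(1+0.0210830); ω* = 2/1.0210830 = 1.9587046.
ρ(B_{ω*}) = ω*−1 = 0.9587046
ρ_SOR^m ≤ 10^(−7) ⇔ m ≥ 7·ln10/(−ln 0.9587046) = 16.1181/0.0421723 = 382.196; m = ⌈382.196⌉ = 383.

m = 383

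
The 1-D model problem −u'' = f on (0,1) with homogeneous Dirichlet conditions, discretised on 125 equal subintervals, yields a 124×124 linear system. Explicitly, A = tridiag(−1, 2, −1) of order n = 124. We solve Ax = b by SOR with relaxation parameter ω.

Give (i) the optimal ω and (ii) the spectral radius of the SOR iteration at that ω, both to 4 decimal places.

ω* = 1.9510, ρ_SOR = 0.9510

n=124: λ(B_J) = 1 − λ(A)/2 = cos(kπ/125); k=1 gives ρ_J = 0.9997.
√(1 − cos²(π/125)) = sin(π/125) ≈ 0.02513.
ω* = 2/(1+0.02513) = 1.9510
ρ_SOR = ω* − 1 = 1.9510 − 1 = 0.9510.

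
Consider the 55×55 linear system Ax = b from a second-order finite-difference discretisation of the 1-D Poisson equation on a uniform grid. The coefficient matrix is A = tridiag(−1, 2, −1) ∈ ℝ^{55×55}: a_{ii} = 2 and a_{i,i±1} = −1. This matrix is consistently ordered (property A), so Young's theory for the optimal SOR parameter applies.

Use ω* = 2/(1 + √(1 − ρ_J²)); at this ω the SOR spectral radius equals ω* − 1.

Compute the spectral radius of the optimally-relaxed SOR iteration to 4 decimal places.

With n=55, ρ(Jacobi) = cos(π/56) = 0.9984.
root = sin(π/56) = 0.05607  (since 1−cos² = sin²).
[ω*] 2 ÷ (1 + 0.05607) = 2 ÷ 1.05607 = 1.8938.
At ω = 1.8938 every |λ(B_ω)| = ω−1, so ρ_SOR = 0.8938.

ρ_SOR = 0.8938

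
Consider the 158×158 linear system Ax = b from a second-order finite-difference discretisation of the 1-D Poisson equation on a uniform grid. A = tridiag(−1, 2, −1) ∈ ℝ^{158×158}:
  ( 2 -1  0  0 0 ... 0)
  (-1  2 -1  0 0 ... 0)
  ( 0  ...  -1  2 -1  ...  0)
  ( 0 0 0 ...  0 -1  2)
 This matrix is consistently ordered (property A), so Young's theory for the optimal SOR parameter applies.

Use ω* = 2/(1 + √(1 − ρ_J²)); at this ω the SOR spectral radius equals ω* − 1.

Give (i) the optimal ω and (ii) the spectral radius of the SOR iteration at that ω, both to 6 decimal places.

ω* = 1.961251, ρ_SOR = 0.961251

With n=158, ρ(Jacobi) = cos(π/159) = 0.999805.
root = sin(π/159) = 0.0197572  (since 1−cos² = sin²).
ω* = 2/(1 + 0.0197572) = 2/1.0197572 = 1.961251.
ρ(B_{ω*}) = ω*−1 = 0.961251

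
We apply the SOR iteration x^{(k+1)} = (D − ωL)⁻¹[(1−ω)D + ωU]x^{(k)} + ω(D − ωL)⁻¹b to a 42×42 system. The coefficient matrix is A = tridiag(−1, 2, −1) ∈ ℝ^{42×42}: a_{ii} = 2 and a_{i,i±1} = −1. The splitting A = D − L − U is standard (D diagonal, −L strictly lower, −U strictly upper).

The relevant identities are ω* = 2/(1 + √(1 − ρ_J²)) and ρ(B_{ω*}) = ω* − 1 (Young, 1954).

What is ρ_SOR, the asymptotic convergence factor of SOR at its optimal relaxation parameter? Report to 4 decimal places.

ρ_SOR = 0.8639

B_J for the 42×42 system has eigenvalues cos(kπ/43); ρ_J = cos(π/43) = 0.9973.
√(1−ρ_J²) simplifies to sin(π/43) = 0.07300.
[ω*] 2 ÷ (1 + 0.07300) = 2 ÷ 1.07300 = 1.8639.
ρ_SOR = ω* − 1 = 1.8639 − 1 = 0.8639.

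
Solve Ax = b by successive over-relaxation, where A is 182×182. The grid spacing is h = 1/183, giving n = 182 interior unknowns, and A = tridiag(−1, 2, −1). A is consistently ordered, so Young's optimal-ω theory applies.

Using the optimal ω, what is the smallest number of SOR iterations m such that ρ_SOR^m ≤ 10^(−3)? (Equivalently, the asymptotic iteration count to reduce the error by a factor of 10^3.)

m = 202

With n=182, ρ(Jacobi) = cos(π/183) = 0.9998526.
root = sin(π/183) = 0.0171663  (since 1−cos² = sin²).
ω* = 2 / (1 + 0.0171663) = 2 / 1.0171663 ≈ 1.9662468.
Hence ρ(B_{ω*}) = 1.9662468 − 1 = 0.9662468.
m ≥ 3·ln10 / (−ln 0.9662468) = 201.181; smallest integer m = 202.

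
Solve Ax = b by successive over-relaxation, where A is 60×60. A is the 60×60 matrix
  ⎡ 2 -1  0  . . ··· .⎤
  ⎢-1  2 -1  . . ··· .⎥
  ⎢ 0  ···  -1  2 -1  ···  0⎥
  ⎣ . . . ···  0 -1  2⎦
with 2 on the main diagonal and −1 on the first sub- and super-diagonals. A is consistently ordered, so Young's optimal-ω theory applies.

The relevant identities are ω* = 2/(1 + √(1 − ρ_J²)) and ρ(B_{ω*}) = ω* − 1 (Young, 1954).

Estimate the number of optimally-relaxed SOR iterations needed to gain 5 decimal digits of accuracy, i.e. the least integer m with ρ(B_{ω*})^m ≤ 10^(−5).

spectrum of D⁻¹(L+U) = {cos(kπ/61) : 1≤k≤60}; ρ_J = cos(π/61) = 0.9986741.
1 − cos²(π/61) = sin²(π/61) ⇒ √(1−ρ_J²) = sin(π/61) = 0.0514788.
So ω* = 2/1.0514788 = 1.9020830 (Young).
Hence ρ(B_{ω*}) = 1.9020830 − 1 = 0.9020830.
5·ln10 = 11.5129; −ln(0.9020830) = 0.103049; m = ⌈11.5129/0.103049⌉ = ⌈111.723⌉ = 112.

m = 112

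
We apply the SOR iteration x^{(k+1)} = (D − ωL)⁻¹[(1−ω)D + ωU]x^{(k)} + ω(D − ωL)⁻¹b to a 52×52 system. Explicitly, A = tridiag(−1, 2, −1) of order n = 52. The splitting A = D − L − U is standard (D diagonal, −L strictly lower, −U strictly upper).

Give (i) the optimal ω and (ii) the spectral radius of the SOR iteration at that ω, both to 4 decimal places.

n=52: λ(B_J) = 1 − λ(A)/2 = cos(kπ/53); k=1 gives ρ_J = 0.9982.
1 − cos²(π/53) = sin²(π/53) ⇒ √(1−ρ_J²) = sin(π/53) = 0.05924.
Then 2/(1+√(1−ρ_J²)) = 2/(1+0.05924); ω* = 2/1.05924 = 1.8881.
ρ_SOR = ω* − 1 ≈ 0.8881.

ω* = 1.8881, ρ_SOR = 0.8881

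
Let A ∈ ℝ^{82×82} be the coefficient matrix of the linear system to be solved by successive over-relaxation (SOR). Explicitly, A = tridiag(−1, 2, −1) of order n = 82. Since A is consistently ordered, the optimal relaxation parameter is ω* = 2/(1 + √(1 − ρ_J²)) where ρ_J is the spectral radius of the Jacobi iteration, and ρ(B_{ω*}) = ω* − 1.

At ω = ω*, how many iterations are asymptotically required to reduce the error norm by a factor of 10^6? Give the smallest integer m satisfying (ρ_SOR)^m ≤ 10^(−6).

n=82: λ(B_J) = 1 − λ(A)/2 = cos(kπ/83); k=1 gives ρ_J = 0.9992838.
√(1 − cos²(π/83)) = sin(π/83) ≈ 0.0378415.
ω* = 2/(1+0.0378415) = 1.9270765
ρ_SOR = ω* − 1 = 1.9270765 − 1 = 0.9270765.
Need (0.9270765)^m ≤ 10^(−6): m ≥ 6·ln10/|ln 0.9270765| = 13.8155/0.0757192 = 182.457 ⇒ m = 183.

m = 183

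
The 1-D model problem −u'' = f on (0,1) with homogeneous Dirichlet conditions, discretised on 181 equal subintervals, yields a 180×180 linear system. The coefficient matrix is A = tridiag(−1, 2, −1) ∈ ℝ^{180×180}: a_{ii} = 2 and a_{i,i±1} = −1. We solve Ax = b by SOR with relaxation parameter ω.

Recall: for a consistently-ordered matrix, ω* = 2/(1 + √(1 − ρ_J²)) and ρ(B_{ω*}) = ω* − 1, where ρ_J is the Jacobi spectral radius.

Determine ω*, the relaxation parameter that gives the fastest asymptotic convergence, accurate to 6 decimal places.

B_J for the 180×180 system has eigenvalues cos(kπ/181); ρ_J = cos(π/181) = 0.999849.
√(1 − cos²(π/181)) = sin(π/181) ≈ 0.0173560.
Then 2/(1+√(1−ρ_J²)) = 2/(1+0.0173560); ω* = 2/1.0173560 = 1.965880.
At ω = 1.965880 every |λ(B_ω)| = ω−1, so ρ_SOR = 0.965880.

ω* = 1.965880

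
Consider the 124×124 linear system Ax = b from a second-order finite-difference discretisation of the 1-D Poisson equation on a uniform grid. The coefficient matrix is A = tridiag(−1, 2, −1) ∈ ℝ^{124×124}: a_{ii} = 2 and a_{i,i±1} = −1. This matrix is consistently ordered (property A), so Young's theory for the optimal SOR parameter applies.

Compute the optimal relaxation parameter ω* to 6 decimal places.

ω* = 1.950972

B_J for the 124×124 system has eigenvalues cos(kπ/125); ρ_J = cos(π/125) = 0.999684.
√(1−ρ_J²) simplifies to sin(π/125) = 0.0251301.
So ω* = 2/1.0251301 = 1.950972 (Young).
At ω = 1.950972 every |λ(B_ω)| = ω−1, so ρ_SOR = 0.950972.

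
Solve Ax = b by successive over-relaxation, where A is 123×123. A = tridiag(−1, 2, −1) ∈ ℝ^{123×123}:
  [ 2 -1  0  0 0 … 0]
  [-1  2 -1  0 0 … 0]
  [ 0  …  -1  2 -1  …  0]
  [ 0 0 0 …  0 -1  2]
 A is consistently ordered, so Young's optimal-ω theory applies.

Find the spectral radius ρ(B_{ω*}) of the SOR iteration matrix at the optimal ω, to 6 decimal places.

n=123: λ(B_J) = 1 − λ(A)/2 = cos(kπ/124); k=1 gives ρ_J = 0.999679.
√(1−ρ_J²) = |sin(π/124)| = 0.0253327
ω* = 2/(1 + 0.0253327) = 2/1.0253327 = 1.950586.
ρ_SOR = ω* − 1 = 1.950586 − 1 = 0.950586.

ρ_SOR = 0.950586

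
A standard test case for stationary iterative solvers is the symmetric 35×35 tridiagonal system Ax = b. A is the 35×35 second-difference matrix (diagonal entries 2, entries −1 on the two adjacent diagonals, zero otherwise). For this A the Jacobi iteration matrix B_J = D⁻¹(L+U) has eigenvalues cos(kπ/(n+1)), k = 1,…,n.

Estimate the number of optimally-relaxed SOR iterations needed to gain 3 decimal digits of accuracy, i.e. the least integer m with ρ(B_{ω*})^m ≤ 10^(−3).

ρ_J = max_k |cos(kπ/36)| = cos(π/36) = 0.9961947
1 − cos²(π/36) = sin²(π/36) ⇒ √(1−ρ_J²) = sin(π/36) = 0.0871557.
Young: ω* = 2/(1+√(1−ρ_J²)) = 2/(1+0.0871557) = 2/1.0871557 = 1.8396629.
ρ_SOR = ω* − 1 = 1.8396629 − 1 = 0.8396629.
(0.8396629)^m ≤ 10^{−3}  ⇒  m·ln(0.8396629) ≤ −3·ln10  ⇒  m ≥ 39.528  ⇒  m = 40

m = 40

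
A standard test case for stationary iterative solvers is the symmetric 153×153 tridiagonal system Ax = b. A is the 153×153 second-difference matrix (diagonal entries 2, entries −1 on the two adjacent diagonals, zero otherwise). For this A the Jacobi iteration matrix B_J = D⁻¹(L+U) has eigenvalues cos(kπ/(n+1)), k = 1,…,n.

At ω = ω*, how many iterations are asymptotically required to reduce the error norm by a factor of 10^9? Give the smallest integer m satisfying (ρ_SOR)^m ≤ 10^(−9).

m = 508

ρ_J = max_k |cos(kπ/154)| = cos(π/154) = 0.9997919
√(1 − cos²(π/154)) = sin(π/154) ≈ 0.0203985.
Young: ω* = 2/(1+√(1−ρ_J²)) = 2/(1+0.0203985) = 2/1.0203985 = 1.9600186.
At ω = 1.9600186 every |λ(B_ω)| = ω−1, so ρ_SOR = 0.9600186.
Need (0.9600186)^m ≤ 10^(−9): m ≥ 9·ln10/|ln 0.9600186| = 20.7233/0.0408026 = 507.892 ⇒ m = 508.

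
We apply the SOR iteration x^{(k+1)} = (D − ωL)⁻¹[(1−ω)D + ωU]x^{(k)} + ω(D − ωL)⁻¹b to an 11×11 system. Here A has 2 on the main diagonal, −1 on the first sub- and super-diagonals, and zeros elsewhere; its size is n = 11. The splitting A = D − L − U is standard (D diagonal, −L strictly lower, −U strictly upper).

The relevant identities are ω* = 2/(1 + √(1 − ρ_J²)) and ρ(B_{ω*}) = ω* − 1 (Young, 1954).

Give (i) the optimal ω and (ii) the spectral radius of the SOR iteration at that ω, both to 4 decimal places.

ω* = 1.5888, ρ_SOR = 0.5888

ρ_J = max_k |cos(kπ/12)| = cos(π/12) = 0.9659
√(1 − cos²(π/12)) = sin(π/12) ≈ 0.25882.
So ω* = 2/1.25882 = 1.5888 (Young).
[ρ_SOR] ω* − 1 = 0.5888.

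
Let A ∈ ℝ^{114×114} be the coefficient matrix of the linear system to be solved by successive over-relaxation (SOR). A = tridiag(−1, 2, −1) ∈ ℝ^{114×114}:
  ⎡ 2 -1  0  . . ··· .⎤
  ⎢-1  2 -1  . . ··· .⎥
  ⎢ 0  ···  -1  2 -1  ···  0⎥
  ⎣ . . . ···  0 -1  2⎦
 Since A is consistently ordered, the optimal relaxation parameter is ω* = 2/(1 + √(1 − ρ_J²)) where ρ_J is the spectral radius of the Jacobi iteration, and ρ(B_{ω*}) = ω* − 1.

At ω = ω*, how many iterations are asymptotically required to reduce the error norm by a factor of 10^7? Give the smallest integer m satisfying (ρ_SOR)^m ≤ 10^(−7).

m = 295

spectrum of D⁻¹(L+U) = {cos(kπ/115) : 1≤k≤114}; ρ_J = cos(π/115) = 0.9996269.
√(1−ρ_J²) = |sin(π/115)| = 0.0273148
Then 2/(1+√(1−ρ_J²)) = 2/(1+0.0273148); ω* = 2/1.0273148 = 1.9468229.
[ρ_SOR] ω* − 1 = 0.9468229.
(0.9468229)^m ≤ 10^{−7}  ⇒  m·ln(0.9468229) ≤ −7·ln10  ⇒  m ≥ 294.970  ⇒  m = 295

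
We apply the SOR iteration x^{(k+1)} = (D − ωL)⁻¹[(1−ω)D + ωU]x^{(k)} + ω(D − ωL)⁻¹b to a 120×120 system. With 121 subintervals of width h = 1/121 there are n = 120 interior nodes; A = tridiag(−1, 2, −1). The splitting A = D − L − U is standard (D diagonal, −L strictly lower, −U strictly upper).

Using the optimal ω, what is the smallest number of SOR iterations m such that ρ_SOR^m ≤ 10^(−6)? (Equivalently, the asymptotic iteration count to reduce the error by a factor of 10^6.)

spectrum of D⁻¹(L+U) = {cos(kπ/121) : 1≤k≤120}; ρ_J = cos(π/121) = 0.9996630.
√(1−ρ_J²) = |sin(π/121)| = 0.0259607
So ω* = 2/1.0259607 = 1.9493924 (Young).
ρ_SOR = ω* − 1 ≈ 0.9493924.
For 6 digits: m = 6·ln10 / (−ln 0.9493924) = 13.8155/0.0519331 = 266.025; round up → m = 267.

m = 267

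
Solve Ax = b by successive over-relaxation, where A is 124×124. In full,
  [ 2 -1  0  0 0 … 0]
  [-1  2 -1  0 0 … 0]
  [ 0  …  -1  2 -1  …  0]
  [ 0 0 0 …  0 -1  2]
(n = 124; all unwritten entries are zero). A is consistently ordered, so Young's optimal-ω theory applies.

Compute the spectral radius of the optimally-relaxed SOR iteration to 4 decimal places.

B_J for the 124×124 system has eigenvalues cos(kπ/125); ρ_J = cos(π/125) = 0.9997.
root = sin(π/125) = 0.02513  (since 1−cos² = sin²).
Then 2/(1+√(1−ρ_J²)) = 2/(1+0.02513); ω* = 2/1.02513 = 1.9510.
Hence ρ(B_{ω*}) = 1.9510 − 1 = 0.9510.

ρ_SOR = 0.9510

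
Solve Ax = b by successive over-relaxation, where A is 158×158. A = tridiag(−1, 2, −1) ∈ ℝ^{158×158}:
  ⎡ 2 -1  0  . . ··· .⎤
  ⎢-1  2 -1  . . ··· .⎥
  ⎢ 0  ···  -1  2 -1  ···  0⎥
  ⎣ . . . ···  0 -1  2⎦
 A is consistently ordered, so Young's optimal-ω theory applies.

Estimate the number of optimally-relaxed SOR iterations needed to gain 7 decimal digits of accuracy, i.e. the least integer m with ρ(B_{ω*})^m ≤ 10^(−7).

m = 408

With n=158, ρ(Jacobi) = cos(π/159) = 0.9998048.
√(1−ρ_J²) = |sin(π/159)| = 0.0197572
ω* = 2/(1 + 0.0197572) = 2/1.0197572 = 1.9612512.
ρ_SOR = ω* − 1 ≈ 0.9612512.
(0.9612512)^m ≤ 10^{−7}  ⇒  m·ln(0.9612512) ≤ −7·ln10  ⇒  m ≥ 407.852  ⇒  m = 408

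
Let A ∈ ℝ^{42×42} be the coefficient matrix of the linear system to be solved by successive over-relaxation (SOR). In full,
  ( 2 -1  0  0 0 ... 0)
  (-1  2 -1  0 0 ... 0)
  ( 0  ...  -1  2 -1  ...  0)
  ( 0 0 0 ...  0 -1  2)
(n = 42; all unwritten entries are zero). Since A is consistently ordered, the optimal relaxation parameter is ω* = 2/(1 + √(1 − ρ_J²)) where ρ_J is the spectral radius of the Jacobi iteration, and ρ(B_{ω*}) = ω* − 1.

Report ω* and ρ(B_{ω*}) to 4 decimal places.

ω* = 1.8639, ρ_SOR = 0.8639

½·tridiag(1,0,1) at n=42: λ_k = cos(kπ/43); max |λ| at k=1 ⇒ ρ_J = cos(π/43) ≈ 0.9973.
√(1−ρ_J²) simplifies to sin(π/43) = 0.07300.
ω* = 2 / (1 + 0.07300) = 2 / 1.07300 ≈ 1.8639.
and ρ(B_{ω*}) = 1.8639 − 1 = 0.8639.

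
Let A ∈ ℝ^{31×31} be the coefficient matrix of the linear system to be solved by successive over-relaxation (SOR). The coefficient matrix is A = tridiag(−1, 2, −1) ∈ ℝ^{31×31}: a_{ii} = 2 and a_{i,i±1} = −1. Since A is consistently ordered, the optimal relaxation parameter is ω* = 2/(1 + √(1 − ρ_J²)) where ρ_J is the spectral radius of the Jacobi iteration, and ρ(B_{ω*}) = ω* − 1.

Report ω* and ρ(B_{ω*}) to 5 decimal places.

ω* = 1.82147, ρ_SOR = 0.82147

B_J for the 31×31 system has eigenvalues cos(kπ/32); ρ_J = cos(π/32) = 0.99518.
1 − cos²(π/32) = sin²(π/32) ⇒ √(1−ρ_J²) = sin(π/32) = 0.098017.
So ω* = 2/1.098017 = 1.82147 (Young).
[ρ_SOR] ω* − 1 = 0.82147.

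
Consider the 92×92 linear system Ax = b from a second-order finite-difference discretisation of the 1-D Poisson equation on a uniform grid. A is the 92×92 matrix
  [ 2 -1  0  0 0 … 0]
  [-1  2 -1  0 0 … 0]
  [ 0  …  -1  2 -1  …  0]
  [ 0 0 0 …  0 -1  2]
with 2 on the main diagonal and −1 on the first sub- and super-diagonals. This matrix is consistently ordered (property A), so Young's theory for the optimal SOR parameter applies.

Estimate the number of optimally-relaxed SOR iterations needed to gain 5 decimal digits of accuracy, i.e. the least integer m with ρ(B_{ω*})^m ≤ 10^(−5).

m = 171

[ρ_J] n=92: ρ(B_J) = cos(π/(n+1)) = cos(π/93) = 0.9994295.
root = sin(π/93) = 0.0337741  (since 1−cos² = sin²).
Then 2/(1+√(1−ρ_J²)) = 2/(1+0.0337741); ω* = 2/1.0337741 = 1.9346586.
ρ(B_{ω*}) = ω*−1 = 0.9346586
Need (0.9346586)^m ≤ 10^(−5): m ≥ 5·ln10/|ln 0.9346586| = 11.5129/0.067574 = 170.375 ⇒ m = 171.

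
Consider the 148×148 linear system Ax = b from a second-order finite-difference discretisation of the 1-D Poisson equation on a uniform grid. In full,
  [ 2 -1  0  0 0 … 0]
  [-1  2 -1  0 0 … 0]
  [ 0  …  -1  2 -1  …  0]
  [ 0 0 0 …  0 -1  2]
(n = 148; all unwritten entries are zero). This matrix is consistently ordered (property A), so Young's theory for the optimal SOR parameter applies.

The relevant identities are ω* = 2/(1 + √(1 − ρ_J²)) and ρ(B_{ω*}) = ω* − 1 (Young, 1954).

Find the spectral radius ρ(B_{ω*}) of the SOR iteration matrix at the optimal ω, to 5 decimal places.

ρ_SOR = 0.95870

½·tridiag(1,0,1) at n=148: λ_k = cos(kπ/149); max |λ| at k=1 ⇒ ρ_J = cos(π/149) ≈ 0.99978.
√(1 − cos²(π/149)) = sin(π/149) ≈ 0.021083.
Young: ω* = 2/(1+√(1−ρ_J²)) = 2/(1+0.021083) = 2/1.021083 = 1.95870.
Hence ρ(B_{ω*}) = 1.95870 − 1 = 0.95870.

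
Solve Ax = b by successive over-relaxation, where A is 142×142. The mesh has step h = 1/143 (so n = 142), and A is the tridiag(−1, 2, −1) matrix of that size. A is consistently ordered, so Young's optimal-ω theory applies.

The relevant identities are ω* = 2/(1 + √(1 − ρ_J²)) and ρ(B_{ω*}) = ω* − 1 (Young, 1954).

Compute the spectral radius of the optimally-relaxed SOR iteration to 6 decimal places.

ρ_SOR = 0.957010

spectrum of D⁻¹(L+U) = {cos(kπ/143) : 1≤k≤142}; ρ_J = cos(π/143) = 0.999759.
√(1−ρ_J²) simplifies to sin(π/143) = 0.0219674.
So ω* = 2/1.0219674 = 1.957010 (Young).
and ρ(B_{ω*}) = 1.957010 − 1 = 0.957010.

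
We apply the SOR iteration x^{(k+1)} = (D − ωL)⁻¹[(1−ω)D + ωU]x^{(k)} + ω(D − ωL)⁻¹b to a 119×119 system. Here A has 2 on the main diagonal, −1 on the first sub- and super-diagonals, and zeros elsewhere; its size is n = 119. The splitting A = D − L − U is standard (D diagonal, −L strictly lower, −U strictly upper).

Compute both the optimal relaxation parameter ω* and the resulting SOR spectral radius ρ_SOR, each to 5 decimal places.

B_J for the 119×119 system has eigenvalues cos(kπ/120); ρ_J = cos(π/120) = 0.99966.
root = sin(π/120) = 0.026177  (since 1−cos² = sin²).
So ω* = 2/1.026177 = 1.94898 (Young).
At ω = 1.94898 every |λ(B_ω)| = ω−1, so ρ_SOR = 0.94898.

ω* = 1.94898, ρ_SOR = 0.94898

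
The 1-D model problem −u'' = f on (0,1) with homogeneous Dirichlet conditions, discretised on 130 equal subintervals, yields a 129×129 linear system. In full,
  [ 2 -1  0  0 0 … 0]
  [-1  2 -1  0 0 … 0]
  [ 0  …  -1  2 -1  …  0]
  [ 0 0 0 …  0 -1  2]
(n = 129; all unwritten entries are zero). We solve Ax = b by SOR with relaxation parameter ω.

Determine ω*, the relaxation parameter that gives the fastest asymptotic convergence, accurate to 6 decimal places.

n=129: λ(B_J) = 1 − λ(A)/2 = cos(kπ/130); k=1 gives ρ_J = 0.999708.
root = sin(π/130) = 0.0241637  (since 1−cos² = sin²).
Then 2/(1+√(1−ρ_J²)) = 2/(1+0.0241637); ω* = 2/1.0241637 = 1.952813.
ρ_SOR = ω* − 1 = 1.952813 − 1 = 0.952813.

ω* = 1.952813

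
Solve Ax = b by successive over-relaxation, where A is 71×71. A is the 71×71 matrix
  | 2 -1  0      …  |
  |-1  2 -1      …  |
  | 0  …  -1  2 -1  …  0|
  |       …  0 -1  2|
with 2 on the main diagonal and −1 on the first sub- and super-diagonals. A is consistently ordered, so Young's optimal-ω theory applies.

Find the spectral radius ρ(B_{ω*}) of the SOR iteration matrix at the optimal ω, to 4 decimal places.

ρ_SOR = 0.9164

B_J for the 71×71 system has eigenvalues cos(kπ/72); ρ_J = cos(π/72) = 0.9990.
√(1−ρ_J²) = |sin(π/72)| = 0.04362
ω* = 2/(1+0.04362) = 1.9164
ρ_SOR = ω* − 1 ≈ 0.9164.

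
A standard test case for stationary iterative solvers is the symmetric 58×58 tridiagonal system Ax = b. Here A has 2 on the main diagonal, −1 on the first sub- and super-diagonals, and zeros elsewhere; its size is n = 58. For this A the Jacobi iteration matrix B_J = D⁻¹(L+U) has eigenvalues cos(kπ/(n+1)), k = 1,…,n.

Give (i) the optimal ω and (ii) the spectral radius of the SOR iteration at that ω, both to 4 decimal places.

ω* = 1.8989, ρ_SOR = 0.8989

½·tridiag(1,0,1) at n=58: λ_k = cos(kπ/59); max |λ| at k=1 ⇒ ρ_J = cos(π/59) ≈ 0.9986.
1 − cos²(π/59) = sin²(π/59) ⇒ √(1−ρ_J²) = sin(π/59) = 0.05322.
Young: ω* = 2/(1+√(1−ρ_J²)) = 2/(1+0.05322) = 2/1.05322 = 1.8989.
At ω = 1.8989 every |λ(B_ω)| = ω−1, so ρ_SOR = 0.8989.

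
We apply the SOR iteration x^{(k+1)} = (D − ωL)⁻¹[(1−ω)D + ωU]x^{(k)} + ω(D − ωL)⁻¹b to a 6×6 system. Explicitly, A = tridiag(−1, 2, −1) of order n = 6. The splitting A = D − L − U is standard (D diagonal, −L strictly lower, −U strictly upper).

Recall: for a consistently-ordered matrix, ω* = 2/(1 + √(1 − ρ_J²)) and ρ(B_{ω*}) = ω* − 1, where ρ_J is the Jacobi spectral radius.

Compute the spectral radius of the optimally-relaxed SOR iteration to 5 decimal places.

n=6: λ(B_J) = 1 − λ(A)/2 = cos(kπ/7); k=1 gives ρ_J = 0.90097.
√(1−ρ_J²) simplifies to sin(π/7) = 0.433884.
Then 2/(1+√(1−ρ_J²)) = 2/(1+0.433884); ω* = 2/1.433884 = 1.39481.
At ω = 1.39481 every |λ(B_ω)| = ω−1, so ρ_SOR = 0.39481.

ρ_SOR = 0.39481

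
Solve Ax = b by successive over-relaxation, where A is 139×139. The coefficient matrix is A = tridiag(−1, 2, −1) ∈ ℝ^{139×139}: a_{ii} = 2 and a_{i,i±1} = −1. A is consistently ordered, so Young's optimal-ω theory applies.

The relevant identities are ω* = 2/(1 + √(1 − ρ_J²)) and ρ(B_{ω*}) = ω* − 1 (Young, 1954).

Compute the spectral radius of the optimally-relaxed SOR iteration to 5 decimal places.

ρ_SOR = 0.95611

With n=139, ρ(Jacobi) = cos(π/140) = 0.99975.
√(1 − cos²(π/140)) = sin(π/140) ≈ 0.022438.
So ω* = 2/1.022438 = 1.95611 (Young).
At ω = 1.95611 every |λ(B_ω)| = ω−1, so ρ_SOR = 0.95611.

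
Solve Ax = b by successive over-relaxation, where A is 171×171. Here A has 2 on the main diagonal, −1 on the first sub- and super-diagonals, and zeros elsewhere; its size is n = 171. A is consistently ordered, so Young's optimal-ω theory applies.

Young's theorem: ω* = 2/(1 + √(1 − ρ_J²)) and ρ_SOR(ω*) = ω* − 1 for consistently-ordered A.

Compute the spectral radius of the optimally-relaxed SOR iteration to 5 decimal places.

ρ_SOR = 0.96413

n=171: λ(B_J) = 1 − λ(A)/2 = cos(kπ/172); k=1 gives ρ_J = 0.99983.
√(1 − cos²(π/172)) = sin(π/172) ≈ 0.018264.
ω* = 2/(1 + 0.018264) = 2/1.018264 = 1.96413.
ρ_SOR = ω* − 1 ≈ 0.96413.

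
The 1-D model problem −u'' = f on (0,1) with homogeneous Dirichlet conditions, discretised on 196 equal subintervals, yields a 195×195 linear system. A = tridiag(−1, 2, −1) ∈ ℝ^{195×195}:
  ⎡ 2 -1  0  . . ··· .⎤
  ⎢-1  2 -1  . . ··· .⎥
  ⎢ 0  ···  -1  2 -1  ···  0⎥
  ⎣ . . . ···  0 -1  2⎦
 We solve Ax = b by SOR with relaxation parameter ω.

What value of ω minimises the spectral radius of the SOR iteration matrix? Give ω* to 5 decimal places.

ρ_J = max_k |cos(kπ/196)| = cos(π/196) = 0.99987
1 − cos²(π/196) = sin²(π/196) ⇒ √(1−ρ_J²) = sin(π/196) = 0.016028.
Then 2/(1+√(1−ρ_J²)) = 2/(1+0.016028); ω* = 2/1.016028 = 1.96845.
ρ_SOR = ω* − 1 = 1.96845 − 1 = 0.96845.

ω* = 1.96845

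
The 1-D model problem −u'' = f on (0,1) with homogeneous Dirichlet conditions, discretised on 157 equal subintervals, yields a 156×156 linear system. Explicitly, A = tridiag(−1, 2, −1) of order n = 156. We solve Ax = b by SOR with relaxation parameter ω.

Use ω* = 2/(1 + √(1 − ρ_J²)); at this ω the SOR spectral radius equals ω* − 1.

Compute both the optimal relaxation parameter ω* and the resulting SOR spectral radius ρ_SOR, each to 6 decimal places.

ω* = 1.960767, ρ_SOR = 0.960767

B_J for the 156×156 system has eigenvalues cos(kπ/157); ρ_J = cos(π/157) = 0.999800.
√(1−ρ_J²) = |sin(π/157)| = 0.0200088
Then 2/(1+√(1−ρ_J²)) = 2/(1+0.0200088); ω* = 2/1.0200088 = 1.960767.
ρ_SOR = ω* − 1 = 1.960767 − 1 = 0.960767.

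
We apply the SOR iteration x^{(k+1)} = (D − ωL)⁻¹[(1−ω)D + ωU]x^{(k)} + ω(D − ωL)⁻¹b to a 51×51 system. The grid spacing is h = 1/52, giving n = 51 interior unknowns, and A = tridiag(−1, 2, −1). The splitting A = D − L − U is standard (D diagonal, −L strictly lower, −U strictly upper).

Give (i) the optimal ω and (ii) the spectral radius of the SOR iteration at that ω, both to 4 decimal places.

[ρ_J] n=51: ρ(B_J) = cos(π/(n+1)) = cos(π/52) = 0.9982.
1 − cos²(π/52) = sin²(π/52) ⇒ √(1−ρ_J²) = sin(π/52) = 0.06038.
Young: ω* = 2/(1+√(1−ρ_J²)) = 2/(1+0.06038) = 2/1.06038 = 1.8861.
ρ_SOR = ω* − 1 ≈ 0.8861.

ω* = 1.8861, ρ_SOR = 0.8861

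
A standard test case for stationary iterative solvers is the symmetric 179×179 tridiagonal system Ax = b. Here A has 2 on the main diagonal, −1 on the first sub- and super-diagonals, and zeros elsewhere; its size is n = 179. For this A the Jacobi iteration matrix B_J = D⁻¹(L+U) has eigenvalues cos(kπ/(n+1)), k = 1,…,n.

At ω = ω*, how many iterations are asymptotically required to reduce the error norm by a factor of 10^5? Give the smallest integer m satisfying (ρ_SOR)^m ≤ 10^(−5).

m = 330

With n=179, ρ(Jacobi) = cos(π/180) = 0.9998477.
√(1−ρ_J²) simplifies to sin(π/180) = 0.0174524.
So ω* = 2/1.0174524 = 1.9656939 (Young).
Hence ρ(B_{ω*}) = 1.9656939 − 1 = 0.9656939.
5·ln10 = 11.5129; −ln(0.9656939) = 0.0349084; m = ⌈11.5129/0.0349084⌉ = ⌈329.803⌉ = 330.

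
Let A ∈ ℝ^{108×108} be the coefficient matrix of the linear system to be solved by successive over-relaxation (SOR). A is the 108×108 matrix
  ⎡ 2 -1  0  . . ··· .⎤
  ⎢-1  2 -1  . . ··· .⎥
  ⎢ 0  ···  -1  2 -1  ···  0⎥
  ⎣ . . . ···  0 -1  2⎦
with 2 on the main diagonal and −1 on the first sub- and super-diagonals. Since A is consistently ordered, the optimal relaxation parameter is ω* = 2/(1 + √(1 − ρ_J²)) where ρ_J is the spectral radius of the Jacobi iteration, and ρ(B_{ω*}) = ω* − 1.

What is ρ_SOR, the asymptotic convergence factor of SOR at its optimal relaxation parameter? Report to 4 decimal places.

n=108: λ(B_J) = 1 − λ(A)/2 = cos(kπ/109); k=1 gives ρ_J = 0.9996.
√(1−ρ_J²) = |sin(π/109)| = 0.02882
Then 2/(1+√(1−ρ_J²)) = 2/(1+0.02882); ω* = 2/1.02882 = 1.9440.
ρ(B_{ω*}) = ω*−1 = 0.9440

ρ_SOR = 0.9440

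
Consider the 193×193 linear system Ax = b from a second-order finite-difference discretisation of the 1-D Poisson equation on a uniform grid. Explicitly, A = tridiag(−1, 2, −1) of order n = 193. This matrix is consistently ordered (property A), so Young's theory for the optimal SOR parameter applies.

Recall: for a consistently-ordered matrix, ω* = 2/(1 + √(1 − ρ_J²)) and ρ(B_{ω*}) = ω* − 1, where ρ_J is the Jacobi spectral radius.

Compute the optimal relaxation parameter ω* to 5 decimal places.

ω* = 1.96813

spectrum of D⁻¹(L+U) = {cos(kπ/194) : 1≤k≤193}; ρ_J = cos(π/194) = 0.99987.
1 − cos²(π/194) = sin²(π/194) ⇒ √(1−ρ_J²) = sin(π/194) = 0.016193.
Then 2/(1+√(1−ρ_J²)) = 2/(1+0.016193); ω* = 2/1.016193 = 1.96813.
ρ_SOR = ω* − 1 ≈ 0.96813.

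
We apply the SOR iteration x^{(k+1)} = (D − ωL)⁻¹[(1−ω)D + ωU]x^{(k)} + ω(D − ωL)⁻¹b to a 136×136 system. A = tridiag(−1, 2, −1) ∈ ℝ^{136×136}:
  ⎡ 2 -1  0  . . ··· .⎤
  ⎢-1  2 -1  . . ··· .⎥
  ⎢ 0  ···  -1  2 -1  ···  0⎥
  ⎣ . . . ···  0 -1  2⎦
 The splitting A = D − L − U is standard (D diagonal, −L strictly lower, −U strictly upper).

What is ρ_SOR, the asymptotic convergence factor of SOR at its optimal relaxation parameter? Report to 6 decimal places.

B_J for the 136×136 system has eigenvalues cos(kπ/137); ρ_J = cos(π/137) = 0.999737.
√(1−ρ_J²) simplifies to sin(π/137) = 0.0229293.
Young: ω* = 2/(1+√(1−ρ_J²)) = 2/(1+0.0229293) = 2/1.0229293 = 1.955169.
Hence ρ(B_{ω*}) = 1.955169 − 1 = 0.955169.

ρ_SOR = 0.955169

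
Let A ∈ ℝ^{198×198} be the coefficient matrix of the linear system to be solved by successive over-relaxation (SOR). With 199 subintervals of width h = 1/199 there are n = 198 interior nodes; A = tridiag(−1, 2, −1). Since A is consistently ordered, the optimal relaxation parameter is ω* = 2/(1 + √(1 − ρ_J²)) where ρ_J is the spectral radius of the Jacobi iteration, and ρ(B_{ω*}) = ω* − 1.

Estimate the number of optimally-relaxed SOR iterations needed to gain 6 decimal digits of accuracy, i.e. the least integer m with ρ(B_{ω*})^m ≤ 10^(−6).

B_J for the 198×198 system has eigenvalues cos(kπ/199); ρ_J = cos(π/199) = 0.9998754.
√(1−ρ_J²) simplifies to sin(π/199) = 0.0157862.
Then 2/(1+√(1−ρ_J²)) = 2/(1+0.0157862); ω* = 2/1.0157862 = 1.9689183.
Hence ρ(B_{ω*}) = 1.9689183 − 1 = 0.9689183.
m ≥ 6·ln10 / (−ln 0.9689183) = 437.546; smallest integer m = 438.

m = 438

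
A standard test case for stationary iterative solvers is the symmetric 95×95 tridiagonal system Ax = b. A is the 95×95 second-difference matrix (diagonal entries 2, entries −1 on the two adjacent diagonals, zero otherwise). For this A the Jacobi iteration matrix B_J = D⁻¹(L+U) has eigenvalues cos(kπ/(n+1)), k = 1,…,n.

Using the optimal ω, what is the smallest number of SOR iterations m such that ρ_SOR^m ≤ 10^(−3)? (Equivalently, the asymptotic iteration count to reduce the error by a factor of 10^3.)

m = 106

With n=95, ρ(Jacobi) = cos(π/96) = 0.9994646.
root = sin(π/96) = 0.0327191  (since 1−cos² = sin²).
[ω*] 2 ÷ (1 + 0.0327191) = 2 ÷ 1.0327191 = 1.9366350.
and ρ(B_{ω*}) = 1.9366350 − 1 = 0.9366350.
ρ_SOR^m ≤ 10^(−3) ⇔ m ≥ 3·ln10/(−ln 0.9366350) = 6.90776/0.0654616 = 105.524; m = ⌈105.524⌉ = 106.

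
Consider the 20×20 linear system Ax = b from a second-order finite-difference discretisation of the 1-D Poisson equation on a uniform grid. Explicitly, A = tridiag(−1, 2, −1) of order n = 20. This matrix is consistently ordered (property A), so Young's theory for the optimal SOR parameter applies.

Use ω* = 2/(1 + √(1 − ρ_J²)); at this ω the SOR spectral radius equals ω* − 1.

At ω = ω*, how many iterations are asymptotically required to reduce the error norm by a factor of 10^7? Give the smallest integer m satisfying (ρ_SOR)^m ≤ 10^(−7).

n=20: λ(B_J) = 1 − λ(A)/2 = cos(kπ/21); k=1 gives ρ_J = 0.9888308.
√(1−ρ_J²) simplifies to sin(π/21) = 0.1490423.
Then 2/(1+√(1−ρ_J²)) = 2/(1+0.1490423); ω* = 2/1.1490423 = 1.7405800.
ρ(B_{ω*}) = ω*−1 = 0.7405800
7·ln10 = 16.1181; −ln(0.7405800) = 0.300322; m = ⌈16.1181/0.300322⌉ = ⌈53.669⌉ = 54.

m = 54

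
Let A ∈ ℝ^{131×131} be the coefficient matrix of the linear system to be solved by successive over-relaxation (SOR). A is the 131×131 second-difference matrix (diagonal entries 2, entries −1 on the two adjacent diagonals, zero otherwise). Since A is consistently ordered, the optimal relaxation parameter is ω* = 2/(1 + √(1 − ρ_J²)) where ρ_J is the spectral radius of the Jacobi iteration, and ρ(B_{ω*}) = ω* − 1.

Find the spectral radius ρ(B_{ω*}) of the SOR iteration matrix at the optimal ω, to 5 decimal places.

ρ_SOR = 0.95351

n=131: λ(B_J) = 1 − λ(A)/2 = cos(kπ/132); k=1 gives ρ_J = 0.99972.
√(1 − cos²(π/132)) = sin(π/132) ≈ 0.023798.
ω* = 2 / (1 + 0.023798) = 2 / 1.023798 ≈ 1.95351.
Hence ρ(B_{ω*}) = 1.95351 − 1 = 0.95351.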